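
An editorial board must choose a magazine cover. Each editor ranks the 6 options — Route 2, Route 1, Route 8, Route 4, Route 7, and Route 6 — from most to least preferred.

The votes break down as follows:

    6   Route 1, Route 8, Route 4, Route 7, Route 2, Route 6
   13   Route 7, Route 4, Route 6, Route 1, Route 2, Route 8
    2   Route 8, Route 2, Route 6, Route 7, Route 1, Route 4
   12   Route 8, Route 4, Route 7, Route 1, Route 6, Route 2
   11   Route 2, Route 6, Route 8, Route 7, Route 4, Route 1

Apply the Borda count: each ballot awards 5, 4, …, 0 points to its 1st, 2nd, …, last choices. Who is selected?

Borda scores:
  Route 2: 6·1 + 13·1 + 2·4 + 12·0 + 11·5 = 82
  Route 1: 6·5 + 13·2 + 2·1 + 12·2 + 11·0 = 82
  Route 8: 6·4 + 13·0 + 2·5 + 12·5 + 11·3 = 127
  Route 4: 6·3 + 13·4 + 2·0 + 12·4 + 11·1 = 129
  Route 7: 6·2 + 13·5 + 2·2 + 12·3 + 11·2 = 139
  Route 6: 6·0 + 13·3 + 2·3 + 12·1 + 11·4 = 101
Route 7 has the highest total.

Route 7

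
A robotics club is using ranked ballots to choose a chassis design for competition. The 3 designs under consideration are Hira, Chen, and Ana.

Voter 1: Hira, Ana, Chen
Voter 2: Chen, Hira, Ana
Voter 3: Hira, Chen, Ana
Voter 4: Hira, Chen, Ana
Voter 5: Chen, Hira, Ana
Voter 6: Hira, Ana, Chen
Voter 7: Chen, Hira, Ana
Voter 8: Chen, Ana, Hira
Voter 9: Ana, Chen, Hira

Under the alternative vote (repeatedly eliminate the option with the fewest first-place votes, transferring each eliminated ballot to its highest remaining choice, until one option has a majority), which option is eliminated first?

Round 1: Hira 4, Chen 4, Ana 1. Ana has the fewest and is eliminated.
Round 2: Chen 5, Hira 4. Chen has a majority.

Ana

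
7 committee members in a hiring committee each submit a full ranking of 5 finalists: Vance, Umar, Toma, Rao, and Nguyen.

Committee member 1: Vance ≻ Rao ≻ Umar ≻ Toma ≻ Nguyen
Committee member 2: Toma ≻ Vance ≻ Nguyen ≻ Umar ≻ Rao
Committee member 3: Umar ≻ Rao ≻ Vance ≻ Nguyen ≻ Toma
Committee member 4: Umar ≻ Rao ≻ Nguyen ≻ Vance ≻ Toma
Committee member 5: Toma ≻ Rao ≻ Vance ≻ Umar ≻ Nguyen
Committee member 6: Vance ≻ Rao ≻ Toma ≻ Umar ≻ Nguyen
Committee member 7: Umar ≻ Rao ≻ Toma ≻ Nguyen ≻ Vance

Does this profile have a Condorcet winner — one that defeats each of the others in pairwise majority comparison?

No

Head-to-head results (7 voters total):
Vance vs Umar: Vance wins 4–3.
Vance vs Toma: Vance wins 4–3.
Vance vs Rao: Rao wins 4–3.
Vance vs Nguyen: Vance wins 5–2.
Umar vs Toma: Umar wins 4–3.
Umar vs Rao: Umar wins 4–3.
Umar vs Nguyen: Umar wins 6–1.
Toma vs Rao: Rao wins 5–2.
Toma vs Nguyen: Toma wins 5–2.
Rao vs Nguyen: Rao wins 6–1.
No candidate beats all others: Vance beats Umar beats Rao beats Vance, a majority cycle.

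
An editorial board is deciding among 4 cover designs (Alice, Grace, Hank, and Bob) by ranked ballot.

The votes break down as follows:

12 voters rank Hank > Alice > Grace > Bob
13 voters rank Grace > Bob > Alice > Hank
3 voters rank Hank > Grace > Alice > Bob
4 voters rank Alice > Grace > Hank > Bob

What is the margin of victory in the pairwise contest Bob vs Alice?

Ballots ranking Bob above Alice: 13.
Ballots ranking Alice above Bob: 12+3+4 = 19.
Alice wins 19–13, a margin of 6.

6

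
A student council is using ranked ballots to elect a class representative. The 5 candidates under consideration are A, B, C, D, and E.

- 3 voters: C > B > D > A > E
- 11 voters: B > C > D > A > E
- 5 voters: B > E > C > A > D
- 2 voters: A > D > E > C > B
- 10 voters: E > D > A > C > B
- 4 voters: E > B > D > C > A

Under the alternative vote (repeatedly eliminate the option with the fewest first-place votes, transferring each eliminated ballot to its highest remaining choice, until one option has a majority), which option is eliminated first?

D

Round 1: B 16, E 14, C 3, A 2, D 0. D has the fewest and is eliminated.
Round 2: B 16, E 14, C 3, A 2. A has the fewest and is eliminated.
Round 3: B 16, E 16, C 3. C has the fewest and is eliminated.
Round 4: B 19, E 16. B has a majority.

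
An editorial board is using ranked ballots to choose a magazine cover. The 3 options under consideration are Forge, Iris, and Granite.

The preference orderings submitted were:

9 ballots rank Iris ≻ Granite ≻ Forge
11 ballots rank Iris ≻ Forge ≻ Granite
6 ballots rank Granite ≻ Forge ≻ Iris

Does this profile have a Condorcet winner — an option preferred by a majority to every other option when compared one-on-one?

Yes

Head-to-head results (26 voters total):
Forge vs Iris: Iris wins 20–6.
Forge vs Granite: Granite wins 15–11.
Iris vs Granite: Iris wins 20–6.
Iris beats each rival — Forge (20–6), Granite (20–6) — so Iris is the Condorcet winner.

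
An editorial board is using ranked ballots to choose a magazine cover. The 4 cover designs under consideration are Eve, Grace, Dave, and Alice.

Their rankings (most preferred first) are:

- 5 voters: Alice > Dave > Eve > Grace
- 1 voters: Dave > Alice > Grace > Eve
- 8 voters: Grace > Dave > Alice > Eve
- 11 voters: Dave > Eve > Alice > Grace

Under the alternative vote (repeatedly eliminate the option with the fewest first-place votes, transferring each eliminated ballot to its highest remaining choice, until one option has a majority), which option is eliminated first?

Round 1: Dave 12, Grace 8, Alice 5, Eve 0. Eve has the fewest and is eliminated.
Round 2: Dave 12, Grace 8, Alice 5. Alice has the fewest and is eliminated.
Round 3: Dave 17, Grace 8. Dave has a majority.

Eve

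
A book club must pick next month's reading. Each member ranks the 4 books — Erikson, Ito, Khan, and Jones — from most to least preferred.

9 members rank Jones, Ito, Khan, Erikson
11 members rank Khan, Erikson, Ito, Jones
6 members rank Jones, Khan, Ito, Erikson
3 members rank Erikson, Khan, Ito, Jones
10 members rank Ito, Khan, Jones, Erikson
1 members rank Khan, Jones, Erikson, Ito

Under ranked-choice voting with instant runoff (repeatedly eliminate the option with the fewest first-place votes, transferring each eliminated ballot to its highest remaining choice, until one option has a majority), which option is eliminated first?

Round 1: Jones 15, Khan 12, Ito 10, Erikson 3. Erikson has the fewest and is eliminated.
Round 2: Khan 15, Jones 15, Ito 10. Ito has the fewest and is eliminated.
Round 3: Khan 25, Jones 15. Khan has a majority.

Erikson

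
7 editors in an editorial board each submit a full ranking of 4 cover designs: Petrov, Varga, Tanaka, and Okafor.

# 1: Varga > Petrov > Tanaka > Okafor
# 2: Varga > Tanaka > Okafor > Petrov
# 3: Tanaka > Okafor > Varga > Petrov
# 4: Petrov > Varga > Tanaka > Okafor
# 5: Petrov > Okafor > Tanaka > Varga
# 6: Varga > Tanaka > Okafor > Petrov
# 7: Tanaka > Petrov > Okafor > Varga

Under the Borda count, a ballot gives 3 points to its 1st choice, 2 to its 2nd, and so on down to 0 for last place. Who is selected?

Tanaka

Borda scores:
  Petrov: 2 + 0 + 0 + 3 + 3 + 0 + 2 = 10
  Varga: 3 + 3 + 1 + 2 + 0 + 3 + 0 = 12
  Tanaka: 1 + 2 + 3 + 1 + 1 + 2 + 3 = 13
  Okafor: 0 + 1 + 2 + 0 + 2 + 1 + 1 = 7
Tanaka has the highest total.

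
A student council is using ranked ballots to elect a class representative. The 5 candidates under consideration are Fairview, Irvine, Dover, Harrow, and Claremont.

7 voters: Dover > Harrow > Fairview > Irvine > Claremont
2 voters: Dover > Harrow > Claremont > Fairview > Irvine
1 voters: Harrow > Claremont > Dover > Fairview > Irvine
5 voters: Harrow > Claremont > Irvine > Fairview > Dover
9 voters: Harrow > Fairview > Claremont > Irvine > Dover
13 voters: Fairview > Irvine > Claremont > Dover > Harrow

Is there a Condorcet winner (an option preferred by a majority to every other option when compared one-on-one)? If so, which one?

Head-to-head results (37 voters total):
Fairview vs Irvine: Fairview wins 32–5.
Fairview vs Dover: Fairview wins 27–10.
Fairview vs Harrow: Harrow wins 24–13.
Fairview vs Claremont: Fairview wins 29–8.
Irvine vs Dover: Irvine wins 27–10.
Irvine vs Harrow: Harrow wins 24–13.
Irvine vs Claremont: Irvine wins 20–17.
Dover vs Harrow: Dover wins 22–15.
Dover vs Claremont: Claremont wins 28–9.
Harrow vs Claremont: Harrow wins 24–13.
No candidate beats all others: Fairview beats Dover beats Harrow beats Fairview, a majority cycle.

No Condorcet winner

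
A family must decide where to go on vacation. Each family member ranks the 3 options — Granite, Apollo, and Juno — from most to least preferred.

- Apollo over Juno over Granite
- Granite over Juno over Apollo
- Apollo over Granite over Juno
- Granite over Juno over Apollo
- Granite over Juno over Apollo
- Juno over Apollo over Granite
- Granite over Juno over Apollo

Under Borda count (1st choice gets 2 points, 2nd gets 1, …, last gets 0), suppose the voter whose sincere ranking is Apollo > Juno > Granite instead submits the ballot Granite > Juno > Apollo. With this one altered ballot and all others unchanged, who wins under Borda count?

Borda totals with the altered ballot: Granite 11, Apollo 3, Juno 7.
The winner is unchanged: still Granite.

Granite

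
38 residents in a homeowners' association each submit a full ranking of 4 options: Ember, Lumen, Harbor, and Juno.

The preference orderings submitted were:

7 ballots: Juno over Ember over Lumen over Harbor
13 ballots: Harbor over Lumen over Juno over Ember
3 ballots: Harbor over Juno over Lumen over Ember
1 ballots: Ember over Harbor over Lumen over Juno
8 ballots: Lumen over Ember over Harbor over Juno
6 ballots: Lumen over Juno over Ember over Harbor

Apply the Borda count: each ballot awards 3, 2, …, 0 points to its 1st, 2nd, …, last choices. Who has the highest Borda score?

Lumen

Borda scores:
  Ember: 7·2 + 13·0 + 3·0 + 3 + 8·2 + 6·1 = 39
  Lumen: 7·1 + 13·2 + 3·1 + 1 + 8·3 + 6·3 = 79
  Harbor: 7·0 + 13·3 + 3·3 + 2 + 8·1 + 6·0 = 58
  Juno: 7·3 + 13·1 + 3·2 + 0 + 8·0 + 6·2 = 52
Lumen has the highest total.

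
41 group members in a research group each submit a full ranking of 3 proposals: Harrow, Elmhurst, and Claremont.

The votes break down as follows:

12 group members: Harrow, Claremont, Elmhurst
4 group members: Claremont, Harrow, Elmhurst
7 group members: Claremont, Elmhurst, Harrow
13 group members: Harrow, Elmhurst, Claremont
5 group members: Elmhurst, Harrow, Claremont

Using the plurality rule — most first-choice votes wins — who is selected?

First-place vote totals:
  Harrow: 25
  Elmhurst: 5
  Claremont: 11
Harrow has the most first-place votes.

Harrow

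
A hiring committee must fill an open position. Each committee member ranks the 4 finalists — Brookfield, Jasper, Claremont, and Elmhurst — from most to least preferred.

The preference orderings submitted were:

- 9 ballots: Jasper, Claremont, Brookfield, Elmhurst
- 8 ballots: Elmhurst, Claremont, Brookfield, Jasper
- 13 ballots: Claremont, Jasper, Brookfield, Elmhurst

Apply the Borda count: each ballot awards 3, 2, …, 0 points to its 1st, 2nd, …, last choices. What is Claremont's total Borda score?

Borda scores:
  Brookfield: 9·1 + 8·1 + 13·1 = 30
  Jasper: 9·3 + 8·0 + 13·2 = 53
  Claremont: 9·2 + 8·2 + 13·3 = 73
  Elmhurst: 9·0 + 8·3 + 13·0 = 24

73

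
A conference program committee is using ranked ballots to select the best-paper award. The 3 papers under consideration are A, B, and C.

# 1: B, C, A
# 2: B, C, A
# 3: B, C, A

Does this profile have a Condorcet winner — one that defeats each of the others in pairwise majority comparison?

Yes

Head-to-head results (3 voters total):
A vs B: B wins 3–0.
A vs C: C wins 3–0.
B vs C: B wins 3–0.
B beats each rival — A (3–0), C (3–0) — so B is the Condorcet winner.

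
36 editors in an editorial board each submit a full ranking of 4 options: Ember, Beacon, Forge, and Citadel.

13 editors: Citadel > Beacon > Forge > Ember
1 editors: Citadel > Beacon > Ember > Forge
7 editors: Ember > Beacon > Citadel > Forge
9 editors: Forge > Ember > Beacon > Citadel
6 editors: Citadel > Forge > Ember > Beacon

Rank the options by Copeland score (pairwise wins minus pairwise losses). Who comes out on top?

Pairwise results:
  Ember vs Beacon: Ember wins 22–14.
  Ember vs Forge: Forge wins 28–8.
  Ember vs Citadel: Citadel wins 20–16.
  Beacon vs Forge: Beacon wins 21–15.
  Beacon vs Citadel: Citadel wins 20–16.
  Forge vs Citadel: Citadel wins 27–9.
Copeland scores (wins − losses):
  Ember: 1 − 2 = -1
  Beacon: 1 − 2 = -1
  Forge: 1 − 2 = -1
  Citadel: 3 − 0 = 3
Citadel has the best Copeland score.

Citadel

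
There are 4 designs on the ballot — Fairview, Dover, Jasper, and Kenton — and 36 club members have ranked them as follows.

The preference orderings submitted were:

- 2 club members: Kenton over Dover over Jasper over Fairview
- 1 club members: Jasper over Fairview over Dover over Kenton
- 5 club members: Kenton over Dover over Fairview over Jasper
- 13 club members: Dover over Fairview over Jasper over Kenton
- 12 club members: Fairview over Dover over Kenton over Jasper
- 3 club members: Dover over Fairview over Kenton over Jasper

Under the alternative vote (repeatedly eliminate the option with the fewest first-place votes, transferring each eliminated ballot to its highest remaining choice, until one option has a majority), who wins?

Dover

Round 1: Dover 16, Fairview 12, Kenton 7, Jasper 1. Jasper has the fewest and is eliminated.
Round 2: Dover 16, Fairview 13, Kenton 7. Kenton has the fewest and is eliminated.
Round 3: Dover 23, Fairview 13. Dover has a majority.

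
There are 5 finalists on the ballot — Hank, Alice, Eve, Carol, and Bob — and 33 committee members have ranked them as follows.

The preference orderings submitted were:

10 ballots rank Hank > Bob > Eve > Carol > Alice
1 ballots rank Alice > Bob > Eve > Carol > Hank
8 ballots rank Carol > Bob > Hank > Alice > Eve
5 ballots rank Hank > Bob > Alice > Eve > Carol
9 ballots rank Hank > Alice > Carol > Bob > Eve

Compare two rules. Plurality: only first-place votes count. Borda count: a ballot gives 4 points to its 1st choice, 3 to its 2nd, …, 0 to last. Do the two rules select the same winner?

Plurality first-place counts: Hank 24, Alice 1, Eve 0, Carol 8, Bob 0 → Hank.
Borda totals: Hank 112, Alice 49, Eve 27, Carol 61, Bob 81 → Hank.
The two rules agree on Hank.

Yes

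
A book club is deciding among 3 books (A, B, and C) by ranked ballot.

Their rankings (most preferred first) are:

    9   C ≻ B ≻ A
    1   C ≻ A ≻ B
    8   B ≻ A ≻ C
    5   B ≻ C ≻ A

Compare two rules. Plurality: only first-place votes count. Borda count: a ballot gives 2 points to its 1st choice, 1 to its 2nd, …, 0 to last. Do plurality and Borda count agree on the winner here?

Yes

Plurality first-place counts: A 0, B 13, C 10 → B.
Borda totals: A 9, B 35, C 25 → B.
The two rules agree on B.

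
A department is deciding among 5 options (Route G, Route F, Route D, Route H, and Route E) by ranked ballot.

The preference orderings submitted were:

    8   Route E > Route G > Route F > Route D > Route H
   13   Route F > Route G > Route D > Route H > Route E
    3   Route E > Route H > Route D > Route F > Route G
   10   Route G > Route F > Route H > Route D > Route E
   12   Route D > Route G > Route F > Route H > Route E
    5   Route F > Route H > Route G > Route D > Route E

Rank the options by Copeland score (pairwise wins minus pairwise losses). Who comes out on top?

Route G

Pairwise results:
  Route G vs Route F: Route G wins 30–21.
  Route G vs Route D: Route G wins 36–15.
  Route G vs Route H: Route G wins 43–8.
  Route G vs Route E: Route G wins 40–11.
  Route F vs Route D: Route F wins 36–15.
  Route F vs Route H: Route F wins 48–3.
  Route F vs Route E: Route F wins 40–11.
  Route D vs Route H: Route D wins 33–18.
  Route D vs Route E: Route D wins 40–11.
  Route H vs Route E: Route H wins 40–11.
Copeland scores (wins − losses):
  Route G: 4 − 0 = 4
  Route F: 3 − 1 = 2
  Route D: 2 − 2 = 0
  Route H: 1 − 3 = -2
  Route E: 0 − 4 = -4
Route G has the best Copeland score.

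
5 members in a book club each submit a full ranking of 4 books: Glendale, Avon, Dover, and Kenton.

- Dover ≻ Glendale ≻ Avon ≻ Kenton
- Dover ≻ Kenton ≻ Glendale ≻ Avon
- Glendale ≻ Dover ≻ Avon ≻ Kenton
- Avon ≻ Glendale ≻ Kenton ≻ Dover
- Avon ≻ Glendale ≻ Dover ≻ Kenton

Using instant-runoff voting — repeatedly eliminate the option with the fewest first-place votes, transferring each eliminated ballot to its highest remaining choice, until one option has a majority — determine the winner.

Dover

Round 1: Avon 2, Dover 2, Glendale 1, Kenton 0. Kenton has the fewest and is eliminated.
Round 2: Avon 2, Dover 2, Glendale 1. Glendale has the fewest and is eliminated.
Round 3: Dover 3, Avon 2. Dover has a majority.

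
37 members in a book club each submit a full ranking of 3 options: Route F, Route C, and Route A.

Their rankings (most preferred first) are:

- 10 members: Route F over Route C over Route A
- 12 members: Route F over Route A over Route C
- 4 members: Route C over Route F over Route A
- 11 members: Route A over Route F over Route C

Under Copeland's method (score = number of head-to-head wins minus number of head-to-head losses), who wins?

Pairwise results:
  Route F vs Route C: Route F wins 33–4.
  Route F vs Route A: Route F wins 26–11.
  Route C vs Route A: Route A wins 23–14.
Copeland scores (wins − losses):
  Route F: 2 − 0 = 2
  Route C: 0 − 2 = -2
  Route A: 1 − 1 = 0
Route F has the best Copeland score.

Route F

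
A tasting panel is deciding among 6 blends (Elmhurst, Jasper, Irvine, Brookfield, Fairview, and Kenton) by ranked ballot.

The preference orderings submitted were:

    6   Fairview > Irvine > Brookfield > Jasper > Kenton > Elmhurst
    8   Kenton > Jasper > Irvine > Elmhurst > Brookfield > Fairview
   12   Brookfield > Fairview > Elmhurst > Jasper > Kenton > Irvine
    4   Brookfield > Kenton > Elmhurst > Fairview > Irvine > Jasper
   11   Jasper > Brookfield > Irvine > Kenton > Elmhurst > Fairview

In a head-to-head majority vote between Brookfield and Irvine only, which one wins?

Ballots ranking Brookfield above Irvine: 12+4+11 = 27.
Ballots ranking Irvine above Brookfield: 6+8 = 14.
Brookfield wins the head-to-head, 27–14.

Brookfield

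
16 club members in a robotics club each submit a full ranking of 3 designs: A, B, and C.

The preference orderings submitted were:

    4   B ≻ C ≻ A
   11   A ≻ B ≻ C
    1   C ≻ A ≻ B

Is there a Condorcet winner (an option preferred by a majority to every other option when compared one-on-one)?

Yes

Head-to-head results (16 voters total):
A vs B: A wins 12–4.
A vs C: A wins 11–5.
B vs C: B wins 15–1.
A beats each rival — B (12–4), C (11–5) — so A is the Condorcet winner.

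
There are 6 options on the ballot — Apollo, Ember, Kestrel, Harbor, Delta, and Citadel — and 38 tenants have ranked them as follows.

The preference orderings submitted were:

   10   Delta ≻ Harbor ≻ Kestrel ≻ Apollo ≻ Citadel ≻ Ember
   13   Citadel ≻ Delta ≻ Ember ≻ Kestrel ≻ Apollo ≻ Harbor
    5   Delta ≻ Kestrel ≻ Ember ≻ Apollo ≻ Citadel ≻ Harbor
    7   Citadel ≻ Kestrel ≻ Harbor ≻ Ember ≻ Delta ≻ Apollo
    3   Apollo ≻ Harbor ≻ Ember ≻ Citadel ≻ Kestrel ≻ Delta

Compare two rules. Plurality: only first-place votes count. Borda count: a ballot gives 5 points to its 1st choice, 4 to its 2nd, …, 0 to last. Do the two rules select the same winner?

Plurality first-place counts: Apollo 3, Ember 0, Kestrel 0, Harbor 0, Delta 15, Citadel 20 → Citadel.
Borda totals: Apollo 58, Ember 77, Kestrel 107, Harbor 73, Delta 134, Citadel 121 → Delta.
The two rules disagree: plurality picks Citadel, Borda picks Delta.

No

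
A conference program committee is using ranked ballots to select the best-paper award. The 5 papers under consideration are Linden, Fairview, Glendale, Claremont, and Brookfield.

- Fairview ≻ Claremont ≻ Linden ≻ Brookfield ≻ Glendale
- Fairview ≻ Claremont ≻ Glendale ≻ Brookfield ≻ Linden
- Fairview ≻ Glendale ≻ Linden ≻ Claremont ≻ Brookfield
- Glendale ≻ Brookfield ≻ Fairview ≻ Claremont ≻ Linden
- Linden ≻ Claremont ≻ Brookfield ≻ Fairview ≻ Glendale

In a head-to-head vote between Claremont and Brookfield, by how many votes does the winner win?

Ballots ranking Claremont above Brookfield: 4.
Ballots ranking Brookfield above Claremont: 1.
Claremont wins 4–1, a margin of 3.

3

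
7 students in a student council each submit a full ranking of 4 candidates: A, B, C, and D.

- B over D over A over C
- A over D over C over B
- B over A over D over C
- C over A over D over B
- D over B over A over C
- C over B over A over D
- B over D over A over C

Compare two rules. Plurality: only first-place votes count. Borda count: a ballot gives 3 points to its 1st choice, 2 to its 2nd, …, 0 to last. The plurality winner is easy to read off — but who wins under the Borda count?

Plurality first-place counts: A 1, B 3, C 2, D 1 → B.
Borda totals: A 11, B 13, C 7, D 11 → B.

B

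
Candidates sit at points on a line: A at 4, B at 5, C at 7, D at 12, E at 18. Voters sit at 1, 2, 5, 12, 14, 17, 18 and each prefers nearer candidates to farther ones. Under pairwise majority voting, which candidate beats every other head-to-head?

D

With single-peaked preferences on a line, the Condorcet winner is the candidate closest to the median voter.
The median voter (position 12) is closest to D at 12.
Check: D vs B — voters closer to D: 4 of 7.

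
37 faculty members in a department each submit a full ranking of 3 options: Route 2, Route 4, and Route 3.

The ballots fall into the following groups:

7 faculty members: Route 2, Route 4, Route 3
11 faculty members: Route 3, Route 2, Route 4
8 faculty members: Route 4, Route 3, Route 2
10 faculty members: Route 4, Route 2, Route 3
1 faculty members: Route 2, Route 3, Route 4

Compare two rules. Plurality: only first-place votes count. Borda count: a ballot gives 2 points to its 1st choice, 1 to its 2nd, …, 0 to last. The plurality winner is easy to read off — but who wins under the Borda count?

Plurality first-place counts: Route 2 8, Route 4 18, Route 3 11 → Route 4.
Borda totals: Route 2 37, Route 4 43, Route 3 31 → Route 4.

Route 4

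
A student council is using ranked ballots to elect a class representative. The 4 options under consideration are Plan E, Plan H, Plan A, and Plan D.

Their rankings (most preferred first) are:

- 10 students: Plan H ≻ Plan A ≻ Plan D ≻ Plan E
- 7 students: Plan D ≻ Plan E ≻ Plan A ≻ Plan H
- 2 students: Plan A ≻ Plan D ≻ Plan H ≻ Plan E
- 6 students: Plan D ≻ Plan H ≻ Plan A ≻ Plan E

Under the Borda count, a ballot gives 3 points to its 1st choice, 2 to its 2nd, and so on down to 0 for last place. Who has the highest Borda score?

Plan D

Borda scores:
  Plan E: 10·0 + 7·2 + 2·0 + 6·0 = 14
  Plan H: 10·3 + 7·0 + 2·1 + 6·2 = 44
  Plan A: 10·2 + 7·1 + 2·3 + 6·1 = 39
  Plan D: 10·1 + 7·3 + 2·2 + 6·3 = 53
Plan D has the highest total.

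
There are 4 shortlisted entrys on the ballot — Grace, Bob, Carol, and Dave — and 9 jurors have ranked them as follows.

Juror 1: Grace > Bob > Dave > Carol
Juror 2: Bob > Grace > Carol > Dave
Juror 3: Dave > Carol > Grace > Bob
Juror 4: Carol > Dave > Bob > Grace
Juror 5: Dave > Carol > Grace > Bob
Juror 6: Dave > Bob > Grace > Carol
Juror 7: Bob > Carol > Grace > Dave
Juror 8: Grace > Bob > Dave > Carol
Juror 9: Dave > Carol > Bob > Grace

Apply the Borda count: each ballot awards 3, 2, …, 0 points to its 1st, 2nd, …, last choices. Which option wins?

Borda scores:
  Grace: 3 + 2 + 1 + 0 + 1 + 1 + 1 + 3 + 0 = 12
  Bob: 2 + 3 + 0 + 1 + 0 + 2 + 3 + 2 + 1 = 14
  Carol: 0 + 1 + 2 + 3 + 2 + 0 + 2 + 0 + 2 = 12
  Dave: 1 + 0 + 3 + 2 + 3 + 3 + 0 + 1 + 3 = 16
Dave has the highest total.

Dave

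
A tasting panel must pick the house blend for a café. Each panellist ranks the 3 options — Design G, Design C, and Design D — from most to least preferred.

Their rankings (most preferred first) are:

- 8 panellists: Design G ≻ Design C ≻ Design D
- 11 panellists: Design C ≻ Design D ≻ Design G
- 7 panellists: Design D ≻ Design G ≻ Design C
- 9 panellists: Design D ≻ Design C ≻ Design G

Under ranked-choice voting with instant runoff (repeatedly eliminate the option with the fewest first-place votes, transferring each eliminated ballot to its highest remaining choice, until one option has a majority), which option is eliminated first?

Round 1: Design D 16, Design C 11, Design G 8. Design G has the fewest and is eliminated.
Round 2: Design C 19, Design D 16. Design C has a majority.

Design G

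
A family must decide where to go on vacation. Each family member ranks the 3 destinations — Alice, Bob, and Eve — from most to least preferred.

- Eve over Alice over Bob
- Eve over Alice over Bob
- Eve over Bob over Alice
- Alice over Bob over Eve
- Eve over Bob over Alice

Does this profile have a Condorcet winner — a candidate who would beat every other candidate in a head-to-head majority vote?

Head-to-head results (5 voters total):
Alice vs Bob: Alice wins 3–2.
Alice vs Eve: Eve wins 4–1.
Bob vs Eve: Eve wins 4–1.
Eve beats each rival — Alice (4–1), Bob (4–1) — so Eve is the Condorcet winner.

Yes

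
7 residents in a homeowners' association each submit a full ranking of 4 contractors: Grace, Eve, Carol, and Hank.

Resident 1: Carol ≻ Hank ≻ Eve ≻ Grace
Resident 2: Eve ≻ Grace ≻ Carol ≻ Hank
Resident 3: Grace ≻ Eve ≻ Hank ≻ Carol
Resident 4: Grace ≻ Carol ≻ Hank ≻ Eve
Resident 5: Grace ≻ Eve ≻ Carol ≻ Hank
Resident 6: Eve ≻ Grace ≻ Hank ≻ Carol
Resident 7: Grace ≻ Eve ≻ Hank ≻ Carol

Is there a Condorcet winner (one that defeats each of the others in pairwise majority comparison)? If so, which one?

Grace

Head-to-head results (7 voters total):
Grace vs Eve: Grace wins 4–3.
Grace vs Carol: Grace wins 6–1.
Grace vs Hank: Grace wins 6–1.
Eve vs Carol: Eve wins 5–2.
Eve vs Hank: Eve wins 5–2.
Carol vs Hank: Carol wins 4–3.
Grace beats each rival — Eve (4–3), Carol (6–1), Hank (6–1) — so Grace is the Condorcet winner.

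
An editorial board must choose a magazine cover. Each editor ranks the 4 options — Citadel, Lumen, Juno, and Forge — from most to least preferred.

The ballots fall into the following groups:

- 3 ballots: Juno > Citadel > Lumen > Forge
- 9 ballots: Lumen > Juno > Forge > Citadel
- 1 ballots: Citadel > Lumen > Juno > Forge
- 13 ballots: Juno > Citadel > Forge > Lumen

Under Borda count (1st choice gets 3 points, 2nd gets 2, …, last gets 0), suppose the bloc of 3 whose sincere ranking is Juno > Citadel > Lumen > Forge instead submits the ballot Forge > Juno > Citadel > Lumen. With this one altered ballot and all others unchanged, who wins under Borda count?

Juno

Borda totals with the altered ballot: Citadel 32, Lumen 29, Juno 64, Forge 31.
The winner is unchanged: still Juno.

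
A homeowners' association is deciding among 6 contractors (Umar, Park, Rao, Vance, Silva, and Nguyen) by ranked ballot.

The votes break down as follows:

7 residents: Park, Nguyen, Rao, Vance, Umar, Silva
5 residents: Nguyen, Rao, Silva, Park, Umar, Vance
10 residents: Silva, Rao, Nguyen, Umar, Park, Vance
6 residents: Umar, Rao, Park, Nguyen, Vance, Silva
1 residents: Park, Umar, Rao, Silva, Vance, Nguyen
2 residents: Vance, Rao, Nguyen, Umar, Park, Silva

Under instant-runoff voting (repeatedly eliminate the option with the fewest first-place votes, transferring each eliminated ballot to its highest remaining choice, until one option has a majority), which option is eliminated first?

Rao

Round 1: Silva 10, Park 8, Umar 6, Nguyen 5, Vance 2, Rao 0. Rao has the fewest and is eliminated.
Round 2: Silva 10, Park 8, Umar 6, Nguyen 5, Vance 2. Vance has the fewest and is eliminated.
Round 3: Silva 10, Park 8, Nguyen 7, Umar 6. Umar has the fewest and is eliminated.
Round 4: Park 14, Silva 10, Nguyen 7. Nguyen has the fewest and is eliminated.
Round 5: Park 16, Silva 15. Park has a majority.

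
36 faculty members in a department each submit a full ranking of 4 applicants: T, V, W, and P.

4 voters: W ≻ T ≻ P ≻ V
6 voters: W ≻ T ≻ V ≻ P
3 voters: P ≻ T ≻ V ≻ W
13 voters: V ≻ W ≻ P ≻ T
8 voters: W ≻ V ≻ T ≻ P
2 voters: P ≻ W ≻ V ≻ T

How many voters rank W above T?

Ballots ranking W above T: 4+6+13+8+2 = 33.
Ballots ranking T above W: 3.
So 33 of 36 voters prefer W to T.

33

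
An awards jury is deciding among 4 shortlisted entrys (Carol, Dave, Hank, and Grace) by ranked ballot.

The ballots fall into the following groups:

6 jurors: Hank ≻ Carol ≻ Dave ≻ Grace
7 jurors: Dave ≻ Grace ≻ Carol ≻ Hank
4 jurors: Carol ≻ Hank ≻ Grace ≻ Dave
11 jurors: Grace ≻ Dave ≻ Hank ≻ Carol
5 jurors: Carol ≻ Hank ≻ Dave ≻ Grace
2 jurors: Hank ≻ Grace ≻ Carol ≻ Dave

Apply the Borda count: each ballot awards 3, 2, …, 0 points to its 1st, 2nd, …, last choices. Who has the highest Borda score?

Grace

Borda scores:
  Carol: 6·2 + 7·1 + 4·3 + 11·0 + 5·3 + 2·1 = 48
  Dave: 6·1 + 7·3 + 4·0 + 11·2 + 5·1 + 2·0 = 54
  Hank: 6·3 + 7·0 + 4·2 + 11·1 + 5·2 + 2·3 = 53
  Grace: 6·0 + 7·2 + 4·1 + 11·3 + 5·0 + 2·2 = 55
Grace has the highest total.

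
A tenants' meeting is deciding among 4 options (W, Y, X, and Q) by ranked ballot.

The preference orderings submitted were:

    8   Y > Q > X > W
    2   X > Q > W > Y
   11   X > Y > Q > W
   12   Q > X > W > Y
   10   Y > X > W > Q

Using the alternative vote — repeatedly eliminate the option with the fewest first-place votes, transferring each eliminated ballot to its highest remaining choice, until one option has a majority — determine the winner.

X

Round 1: Y 18, X 13, Q 12, W 0. W has the fewest and is eliminated.
Round 2: Y 18, X 13, Q 12. Q has the fewest and is eliminated.
Round 3: X 25, Y 18. X has a majority.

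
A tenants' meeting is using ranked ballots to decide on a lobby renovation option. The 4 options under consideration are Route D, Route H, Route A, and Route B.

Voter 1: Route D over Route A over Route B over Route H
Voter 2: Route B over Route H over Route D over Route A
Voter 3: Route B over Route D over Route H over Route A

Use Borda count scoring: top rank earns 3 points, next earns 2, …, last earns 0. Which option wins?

Route B

Borda scores:
  Route D: 3 + 1 + 2 = 6
  Route H: 0 + 2 + 1 = 3
  Route A: 2 + 0 + 0 = 2
  Route B: 1 + 3 + 3 = 7
Route B has the highest total.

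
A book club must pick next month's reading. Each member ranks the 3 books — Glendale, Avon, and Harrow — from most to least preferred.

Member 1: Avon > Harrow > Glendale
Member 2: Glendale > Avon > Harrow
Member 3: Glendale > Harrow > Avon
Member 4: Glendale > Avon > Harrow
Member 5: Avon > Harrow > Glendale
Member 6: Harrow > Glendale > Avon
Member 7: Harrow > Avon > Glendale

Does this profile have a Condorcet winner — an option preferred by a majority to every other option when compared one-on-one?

No

Head-to-head results (7 voters total):
Glendale vs Avon: Glendale wins 4–3.
Glendale vs Harrow: Harrow wins 4–3.
Avon vs Harrow: Avon wins 4–3.
No candidate beats all others: Glendale beats Avon beats Harrow beats Glendale, a majority cycle.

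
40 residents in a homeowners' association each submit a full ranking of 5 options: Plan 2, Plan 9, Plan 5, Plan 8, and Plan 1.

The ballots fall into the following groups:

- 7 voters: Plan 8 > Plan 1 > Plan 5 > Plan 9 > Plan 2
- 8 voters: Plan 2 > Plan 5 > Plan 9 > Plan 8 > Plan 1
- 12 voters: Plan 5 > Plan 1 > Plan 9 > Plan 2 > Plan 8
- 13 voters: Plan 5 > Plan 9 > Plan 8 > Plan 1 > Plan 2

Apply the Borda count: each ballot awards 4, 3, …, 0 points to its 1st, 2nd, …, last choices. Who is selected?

Borda scores:
  Plan 2: 7·0 + 8·4 + 12·1 + 13·0 = 44
  Plan 9: 7·1 + 8·2 + 12·2 + 13·3 = 86
  Plan 5: 7·2 + 8·3 + 12·4 + 13·4 = 138
  Plan 8: 7·4 + 8·1 + 12·0 + 13·2 = 62
  Plan 1: 7·3 + 8·0 + 12·3 + 13·1 = 70
Plan 5 has the highest total.

Plan 5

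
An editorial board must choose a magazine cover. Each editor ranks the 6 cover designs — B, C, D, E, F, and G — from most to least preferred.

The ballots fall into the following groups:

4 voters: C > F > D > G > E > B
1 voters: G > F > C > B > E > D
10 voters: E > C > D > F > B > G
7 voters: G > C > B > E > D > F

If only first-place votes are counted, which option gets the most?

First-place vote totals:
  B: 0
  C: 4
  D: 0
  E: 10
  F: 0
  G: 8
E has the most first-place votes.

E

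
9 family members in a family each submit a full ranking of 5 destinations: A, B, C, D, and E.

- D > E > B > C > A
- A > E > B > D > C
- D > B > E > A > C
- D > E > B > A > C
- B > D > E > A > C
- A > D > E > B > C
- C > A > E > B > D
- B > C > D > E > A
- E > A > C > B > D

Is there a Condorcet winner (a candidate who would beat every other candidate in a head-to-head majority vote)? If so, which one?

Head-to-head results (9 voters total):
A vs B: B wins 5–4.
A vs C: A wins 6–3.
A vs D: D wins 5–4.
A vs E: E wins 6–3.
B vs C: B wins 7–2.
B vs D: B wins 5–4.
B vs E: E wins 6–3.
C vs D: D wins 6–3.
C vs E: E wins 7–2.
D vs E: D wins 6–3.
No candidate beats all others: B beats D beats E beats B, a majority cycle.

No Condorcet winner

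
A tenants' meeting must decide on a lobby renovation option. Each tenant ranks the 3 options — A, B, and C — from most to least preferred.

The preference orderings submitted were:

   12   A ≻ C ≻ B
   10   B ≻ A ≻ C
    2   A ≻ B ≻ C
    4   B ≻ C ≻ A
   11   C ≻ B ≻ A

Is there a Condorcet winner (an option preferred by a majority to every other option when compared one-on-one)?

Head-to-head results (39 voters total):
A vs B: B wins 25–14.
A vs C: A wins 24–15.
B vs C: C wins 23–16.
No candidate beats all others: A beats C beats B beats A, a majority cycle.

No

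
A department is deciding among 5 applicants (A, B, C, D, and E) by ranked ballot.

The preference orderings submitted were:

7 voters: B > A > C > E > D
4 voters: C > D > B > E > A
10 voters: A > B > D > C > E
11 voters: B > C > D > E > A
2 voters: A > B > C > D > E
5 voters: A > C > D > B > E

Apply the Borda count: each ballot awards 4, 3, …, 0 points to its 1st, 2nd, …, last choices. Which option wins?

Borda scores:
  A: 7·3 + 4·0 + 10·4 + 11·0 + 2·4 + 5·4 = 89
  B: 7·4 + 4·2 + 10·3 + 11·4 + 2·3 + 5·1 = 121
  C: 7·2 + 4·4 + 10·1 + 11·3 + 2·2 + 5·3 = 92
  D: 7·0 + 4·3 + 10·2 + 11·2 + 2·1 + 5·2 = 66
  E: 7·1 + 4·1 + 10·0 + 11·1 + 2·0 + 5·0 = 22
B has the highest total.

B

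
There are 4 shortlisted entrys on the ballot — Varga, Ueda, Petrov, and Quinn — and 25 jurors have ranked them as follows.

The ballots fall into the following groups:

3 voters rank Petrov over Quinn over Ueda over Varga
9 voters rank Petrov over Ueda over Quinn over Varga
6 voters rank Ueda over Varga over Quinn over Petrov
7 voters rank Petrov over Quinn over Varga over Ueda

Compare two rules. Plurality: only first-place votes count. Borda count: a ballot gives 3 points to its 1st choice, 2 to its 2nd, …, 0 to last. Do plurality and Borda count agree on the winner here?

Plurality first-place counts: Varga 0, Ueda 6, Petrov 19, Quinn 0 → Petrov.
Borda totals: Varga 19, Ueda 39, Petrov 57, Quinn 35 → Petrov.
The two rules agree on Petrov.

Yes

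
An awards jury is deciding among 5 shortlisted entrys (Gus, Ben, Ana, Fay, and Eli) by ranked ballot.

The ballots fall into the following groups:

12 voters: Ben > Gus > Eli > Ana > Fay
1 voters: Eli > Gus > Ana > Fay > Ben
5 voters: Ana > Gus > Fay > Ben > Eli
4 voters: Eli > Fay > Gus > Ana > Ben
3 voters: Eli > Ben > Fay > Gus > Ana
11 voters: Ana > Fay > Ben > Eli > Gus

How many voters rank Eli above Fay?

Ballots ranking Eli above Fay: 12+1+4+3 = 20.
Ballots ranking Fay above Eli: 5+11 = 16.
So 20 of 36 voters prefer Eli to Fay.

20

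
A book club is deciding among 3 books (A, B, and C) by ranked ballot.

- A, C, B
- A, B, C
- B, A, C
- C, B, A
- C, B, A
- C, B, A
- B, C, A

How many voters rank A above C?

3

Ballots ranking A above C: 3.
Ballots ranking C above A: 4.
So 3 of 7 voters prefer A to C.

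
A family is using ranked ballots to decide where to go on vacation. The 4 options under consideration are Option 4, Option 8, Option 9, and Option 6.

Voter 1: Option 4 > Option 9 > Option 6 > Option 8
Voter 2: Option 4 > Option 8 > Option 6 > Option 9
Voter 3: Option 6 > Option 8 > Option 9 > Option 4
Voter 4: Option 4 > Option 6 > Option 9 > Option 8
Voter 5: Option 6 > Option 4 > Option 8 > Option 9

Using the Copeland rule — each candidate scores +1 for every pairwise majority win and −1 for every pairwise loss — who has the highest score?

Pairwise results:
  Option 4 vs Option 8: Option 4 wins 4–1.
  Option 4 vs Option 9: Option 4 wins 4–1.
  Option 4 vs Option 6: Option 4 wins 3–2.
  Option 8 vs Option 9: Option 8 wins 3–2.
  Option 8 vs Option 6: Option 6 wins 4–1.
  Option 9 vs Option 6: Option 6 wins 4–1.
Copeland scores (wins − losses):
  Option 4: 3 − 0 = 3
  Option 8: 1 − 2 = -1
  Option 9: 0 − 3 = -3
  Option 6: 2 − 1 = 1
Option 4 has the best Copeland score.

Option 4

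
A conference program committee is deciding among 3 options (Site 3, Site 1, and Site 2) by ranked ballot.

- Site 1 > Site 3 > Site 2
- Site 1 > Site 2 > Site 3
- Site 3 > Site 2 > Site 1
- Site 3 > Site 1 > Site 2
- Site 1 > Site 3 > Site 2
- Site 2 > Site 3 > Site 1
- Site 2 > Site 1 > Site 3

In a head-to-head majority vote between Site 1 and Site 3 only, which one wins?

Ballots ranking Site 1 above Site 3: 4.
Ballots ranking Site 3 above Site 1: 3.
Site 1 wins the head-to-head, 4–3.

Site 1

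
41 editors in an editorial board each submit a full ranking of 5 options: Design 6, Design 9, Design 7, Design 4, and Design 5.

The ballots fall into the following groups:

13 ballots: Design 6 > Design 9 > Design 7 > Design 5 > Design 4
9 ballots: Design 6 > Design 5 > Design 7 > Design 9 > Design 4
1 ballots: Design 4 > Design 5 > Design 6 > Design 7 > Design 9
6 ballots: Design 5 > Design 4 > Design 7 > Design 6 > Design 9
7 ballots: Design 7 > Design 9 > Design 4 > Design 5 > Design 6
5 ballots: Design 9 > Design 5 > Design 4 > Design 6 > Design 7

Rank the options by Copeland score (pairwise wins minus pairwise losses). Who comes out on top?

Pairwise results:
  Design 6 vs Design 9: Design 6 wins 29–12.
  Design 6 vs Design 7: Design 6 wins 28–13.
  Design 6 vs Design 4: Design 6 wins 22–19.
  Design 6 vs Design 5: Design 6 wins 22–19.
  Design 9 vs Design 7: Design 7 wins 23–18.
  Design 9 vs Design 4: Design 9 wins 34–7.
  Design 9 vs Design 5: Design 9 wins 25–16.
  Design 7 vs Design 4: Design 7 wins 29–12.
  Design 7 vs Design 5: Design 5 wins 21–20.
  Design 4 vs Design 5: Design 5 wins 33–8.
Copeland scores (wins − losses):
  Design 6: 4 − 0 = 4
  Design 9: 2 − 2 = 0
  Design 7: 2 − 2 = 0
  Design 4: 0 − 4 = -4
  Design 5: 2 − 2 = 0
Design 6 has the best Copeland score.

Design 6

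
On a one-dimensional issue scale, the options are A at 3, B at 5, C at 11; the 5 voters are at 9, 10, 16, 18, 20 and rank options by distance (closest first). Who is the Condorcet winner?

With single-peaked preferences on a line, the Condorcet winner is the candidate closest to the median voter.
The median voter (position 16) is closest to C at 11.
Check: C vs B — voters closer to C: 5 of 5.

C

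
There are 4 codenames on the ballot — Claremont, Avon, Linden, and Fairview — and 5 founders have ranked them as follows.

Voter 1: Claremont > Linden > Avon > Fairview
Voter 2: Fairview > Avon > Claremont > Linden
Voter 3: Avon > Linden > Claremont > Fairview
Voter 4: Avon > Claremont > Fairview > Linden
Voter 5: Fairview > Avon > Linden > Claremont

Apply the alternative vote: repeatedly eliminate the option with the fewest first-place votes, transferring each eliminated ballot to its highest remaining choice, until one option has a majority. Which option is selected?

Round 1: Avon 2, Fairview 2, Claremont 1, Linden 0. Linden has the fewest and is eliminated.
Round 2: Avon 2, Fairview 2, Claremont 1. Claremont has the fewest and is eliminated.
Round 3: Avon 3, Fairview 2. Avon has a majority.

Avon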